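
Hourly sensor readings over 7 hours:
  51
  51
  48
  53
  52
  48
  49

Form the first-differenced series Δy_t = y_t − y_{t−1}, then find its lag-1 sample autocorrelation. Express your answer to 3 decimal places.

First differences Δy: 0, -3, 5, -1, -4, 1
Mean of differences = -0.3333
Numerator Σ(Δy_t−Δȳ)(Δy_{t+1}−Δȳ) = -21.1111
Denominator Σ(Δy_t−Δȳ)² = 51.3333
r_1(Δy) = -21.1111 / 51.3333 = -0.411

-0.411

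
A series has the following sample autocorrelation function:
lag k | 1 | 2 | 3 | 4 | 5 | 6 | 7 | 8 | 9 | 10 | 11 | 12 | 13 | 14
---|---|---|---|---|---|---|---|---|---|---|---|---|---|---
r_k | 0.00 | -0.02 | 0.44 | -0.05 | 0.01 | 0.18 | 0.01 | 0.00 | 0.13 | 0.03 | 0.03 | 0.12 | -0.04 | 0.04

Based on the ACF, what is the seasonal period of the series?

The largest autocorrelation is r_3 = 0.44, with a weaker echo at lag 6 (0.18); the remaining lags stay at or below 0.13.
The dominant spike at lag 3 indicates a seasonal period of 3.

3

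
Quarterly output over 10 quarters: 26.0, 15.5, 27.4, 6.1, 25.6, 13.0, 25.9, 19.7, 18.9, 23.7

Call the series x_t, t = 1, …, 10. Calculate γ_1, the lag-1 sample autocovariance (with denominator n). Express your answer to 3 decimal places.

-32.562

Mean x̄ = (26.0 + 15.5 + 27.4 + 6.1 + 25.6 + 13.0 + 25.9 + 19.7 + 18.9 + 23.7)/10 = 20.1800
Σ_{t=1}^{9}(x_t−x̄)(x_{t+1}−x̄) = -325.6204
γ_1 = -325.6204 / 10 = -32.562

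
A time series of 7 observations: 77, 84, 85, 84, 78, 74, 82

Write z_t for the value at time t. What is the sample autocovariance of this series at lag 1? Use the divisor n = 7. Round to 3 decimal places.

2.402

Mean z̄ = (77 + 84 + 85 + 84 + 78 + 74 + 82)/7 = 80.5714
Σ_{t=1}^{6}(z_t−z̄)(z_{t+1}−z̄) = 16.8163
γ_1 = 16.8163 / 7 = 2.402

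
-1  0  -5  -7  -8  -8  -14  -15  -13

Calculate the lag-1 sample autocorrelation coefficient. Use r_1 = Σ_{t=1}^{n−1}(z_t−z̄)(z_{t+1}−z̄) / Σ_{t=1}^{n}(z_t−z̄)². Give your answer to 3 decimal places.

Mean z̄ = (-1 + 0 − 5 − 7 − 8 − 8 − 14 − 15 − 13)/9 = -7.8889
Numerator Σ_{t=1}^{8}(z_t−z̄)(z_{t+1}−z̄) = 160.0988
Denominator Σ(z_t−z̄)² = 232.8889
r_1 = 160.0988 / 232.8889 = 0.687

0.687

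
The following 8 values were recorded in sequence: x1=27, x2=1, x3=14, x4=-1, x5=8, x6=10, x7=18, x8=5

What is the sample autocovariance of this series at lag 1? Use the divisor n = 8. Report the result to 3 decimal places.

-31.070

Mean x̄ = (27 + 1 + 14 − 1 + 8 + 10 + 18 + 5)/8 = 10.2500
Deviations: 16.7500, -9.2500, 3.7500, -11.2500, -2.2500, -0.2500, 7.7500, -5.2500
Σ_{t=1}^{7}(x_t−x̄)(x_{t+1}−x̄) = -248.5625
γ_1 = -248.5625 / 8 = -31.070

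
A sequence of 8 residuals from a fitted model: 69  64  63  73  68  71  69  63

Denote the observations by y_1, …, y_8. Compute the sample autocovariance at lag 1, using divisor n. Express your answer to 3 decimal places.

Mean ȳ = (69 + 64 + 63 + 73 + 68 + 71 + 69 + 63)/8 = 67.5000
Deviations: 1.5000, -3.5000, -4.5000, 5.5000, 0.5000, 3.5000, 1.5000, -4.5000
Σ_{t=1}^{7}(y_t−ȳ)(y_{t+1}−ȳ) = -11.2500
γ_1 = -11.2500 / 8 = -1.406

-1.406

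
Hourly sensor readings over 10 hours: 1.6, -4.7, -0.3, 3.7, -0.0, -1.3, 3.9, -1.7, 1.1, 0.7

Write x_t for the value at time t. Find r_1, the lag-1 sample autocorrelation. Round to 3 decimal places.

-0.344

Mean x̄ = (1.6 − 4.7 − 0.3 + 3.7 − 0.0 − 1.3 + 3.9 − 1.7 + 1.1 + 0.7)/10 = 0.3000
Numerator Σ_{t=1}^{9}(x_t−x̄)(x_{t+1}−x̄) = -20.3200
Denominator Σ(x_t−x̄)² = 59.0200
r_1 = -20.3200 / 59.0200 = -0.344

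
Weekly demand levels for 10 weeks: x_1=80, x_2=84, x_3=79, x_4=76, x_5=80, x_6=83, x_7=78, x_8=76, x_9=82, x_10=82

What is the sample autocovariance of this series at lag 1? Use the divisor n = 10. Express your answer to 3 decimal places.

-0.200

Mean x̄ = (80 + 84 + 79 + 76 + 80 + 83 + 78 + 76 + 82 + 82)/10 = 80.0000
Σ_{t=1}^{9}(x_t−x̄)(x_{t+1}−x̄) = -2.0000
γ_1 = -2.0000 / 10 = -0.200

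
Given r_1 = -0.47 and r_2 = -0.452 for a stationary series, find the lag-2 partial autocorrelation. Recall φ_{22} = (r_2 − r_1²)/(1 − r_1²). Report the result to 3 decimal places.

φ_{22} = (r_2 − r_1²) / (1 − r_1²)
r_1² = (-0.47)² = 0.2209
Numerator = -0.452 − 0.2209 = -0.6729; denominator = 1 − 0.2209 = 0.7791
φ_{22} = -0.6729 / 0.7791 = -0.864

-0.864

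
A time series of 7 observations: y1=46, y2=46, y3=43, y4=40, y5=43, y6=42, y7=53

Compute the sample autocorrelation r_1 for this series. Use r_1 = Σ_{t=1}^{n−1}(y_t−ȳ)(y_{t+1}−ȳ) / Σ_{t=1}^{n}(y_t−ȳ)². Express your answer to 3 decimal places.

Mean ȳ = (46 + 46 + 43 + 40 + 43 + 42 + 53)/7 = 44.7143
Deviations from mean: 1.2857, 1.2857, -1.7143, -4.7143, -1.7143, -2.7143, 8.2857
Σ(y_t−ȳ)(y_{t+1}−ȳ) = (1.6531) + (-2.2041) + (8.0816) + (8.0816) + (4.6531) + (-22.4898) = -2.2245
Denominator Σ(y_t−ȳ)² = 107.4286
r_1 = -2.2245 / 107.4286 = -0.021

-0.021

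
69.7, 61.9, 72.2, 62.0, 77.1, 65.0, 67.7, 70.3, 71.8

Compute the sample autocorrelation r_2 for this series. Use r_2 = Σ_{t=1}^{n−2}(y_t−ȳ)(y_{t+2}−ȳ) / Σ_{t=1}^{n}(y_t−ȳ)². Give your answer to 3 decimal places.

Mean ȳ = (69.7 + 61.9 + 72.2 + 62.0 + 77.1 + 65.0 + 67.7 + 70.3 + 71.8)/9 = 68.6333
Numerator Σ_{t=1}^{7}(y_t−ȳ)(y_{t+2}−ȳ) = 85.8544
Denominator Σ(y_t−ȳ)² = 201.7600
r_2 = 85.8544 / 201.7600 = 0.426

0.426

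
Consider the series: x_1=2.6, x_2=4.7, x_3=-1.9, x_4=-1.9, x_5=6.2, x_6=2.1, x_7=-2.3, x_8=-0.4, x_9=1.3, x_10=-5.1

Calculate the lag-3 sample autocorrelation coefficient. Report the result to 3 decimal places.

0.307

Mean x̄ = (2.6 + 4.7 − 1.9 − 1.9 + 6.2 + 2.1 − 2.3 − 0.4 + 1.3 − 5.1)/10 = 0.5300
Σ(x_t−x̄)(x_{t+3}−x̄) = (-5.0301) + (23.6439) + (-3.8151) + (6.8769) + (-5.2731) + (1.2089) + (15.9329) = 33.5443
Denominator Σ(x_t−x̄)² = 109.2610
r_3 = 33.5443 / 109.2610 = 0.307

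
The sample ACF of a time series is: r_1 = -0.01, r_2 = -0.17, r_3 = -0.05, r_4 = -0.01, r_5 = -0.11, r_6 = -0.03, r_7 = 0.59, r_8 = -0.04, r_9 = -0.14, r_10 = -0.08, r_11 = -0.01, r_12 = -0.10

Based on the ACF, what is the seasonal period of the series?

7

The largest autocorrelation is r_7 = 0.59; the remaining lags stay at or below -0.01.
The dominant spike at lag 7 indicates a seasonal period of 7.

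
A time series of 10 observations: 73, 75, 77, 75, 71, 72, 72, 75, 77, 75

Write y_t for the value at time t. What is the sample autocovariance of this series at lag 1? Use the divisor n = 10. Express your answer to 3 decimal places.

Mean ȳ = (73 + 75 + 77 + 75 + 71 + 72 + 72 + 75 + 77 + 75)/10 = 74.2000
Σ_{t=1}^{9}(y_t−ȳ)(y_{t+1}−ȳ) = 15.5600
γ_1 = 15.5600 / 10 = 1.556

1.556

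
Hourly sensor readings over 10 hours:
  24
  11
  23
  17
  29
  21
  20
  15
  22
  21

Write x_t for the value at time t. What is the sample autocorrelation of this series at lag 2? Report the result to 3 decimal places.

Mean x̄ = (24 + 11 + 23 + 17 + 29 + 21 + 20 + 15 + 22 + 21)/10 = 20.3000
Numerator Σ_{t=1}^{8}(x_t−x̄)(x_{t+2}−x̄) = 51.3200
Denominator Σ(x_t−x̄)² = 226.1000
r_2 = 51.3200 / 226.1000 = 0.227

0.227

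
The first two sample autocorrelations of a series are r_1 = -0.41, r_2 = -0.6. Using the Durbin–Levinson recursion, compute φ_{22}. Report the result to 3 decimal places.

-0.923

φ_{22} = (r_2 − r_1²) / (1 − r_1²)
r_1² = (-0.41)² = 0.1681
Numerator = -0.6 − 0.1681 = -0.7681; denominator = 1 − 0.1681 = 0.8319
φ_{22} = -0.7681 / 0.8319 = -0.923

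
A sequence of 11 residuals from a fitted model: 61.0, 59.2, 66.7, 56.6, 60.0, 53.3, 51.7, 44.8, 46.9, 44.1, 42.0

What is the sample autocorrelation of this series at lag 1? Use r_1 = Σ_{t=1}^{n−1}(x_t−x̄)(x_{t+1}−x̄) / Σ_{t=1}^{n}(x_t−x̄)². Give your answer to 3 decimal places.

Mean x̄ = (61.0 + 59.2 + 66.7 + 56.6 + 60.0 + 53.3 + 51.7 + 44.8 + 46.9 + 44.1 + 42.0)/11 = 53.3000
Numerator Σ_{t=1}^{10}(x_t−x̄)(x_{t+1}−x̄) = 421.6600
Denominator Σ(x_t−x̄)² = 657.5400
r_1 = 421.6600 / 657.5400 = 0.641

0.641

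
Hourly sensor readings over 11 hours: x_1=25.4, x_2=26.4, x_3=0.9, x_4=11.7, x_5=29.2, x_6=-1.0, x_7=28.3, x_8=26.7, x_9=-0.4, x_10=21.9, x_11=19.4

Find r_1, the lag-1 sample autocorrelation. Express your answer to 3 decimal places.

-0.411

Mean x̄ = (25.4 + 26.4 + 0.9 + 11.7 + 29.2 − 1.0 + 28.3 + 26.7 − 0.4 + 21.9 + 19.4)/11 = 17.1364
Numerator Σ_{t=1}^{10}(x_t−x̄)(x_{t+1}−x̄) = -606.1304
Denominator Σ(x_t−x̄)² = 1473.1655
r_1 = -606.1304 / 1473.1655 = -0.411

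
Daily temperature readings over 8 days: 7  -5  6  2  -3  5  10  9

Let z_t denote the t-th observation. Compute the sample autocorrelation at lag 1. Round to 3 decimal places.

Mean z̄ = (7 − 5 + 6 + 2 − 3 + 5 + 10 + 9)/8 = 3.8750
Deviations from mean: 3.1250, -8.8750, 2.1250, -1.8750, -6.8750, 1.1250, 6.1250, 5.1250
Σ(z_t−z̄)(z_{t+1}−z̄) = (-27.7344) + (-18.8594) + (-3.9844) + (12.8906) + (-7.7344) + (6.8906) + (31.3906) = -7.1406
Denominator Σ(z_t−z̄)² = 208.8750
r_1 = -7.1406 / 208.8750 = -0.034

-0.034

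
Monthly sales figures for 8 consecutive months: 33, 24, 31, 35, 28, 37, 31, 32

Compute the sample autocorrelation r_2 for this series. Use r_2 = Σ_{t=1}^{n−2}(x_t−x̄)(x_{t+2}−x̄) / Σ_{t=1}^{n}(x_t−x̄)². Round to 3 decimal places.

Mean x̄ = (33 + 24 + 31 + 35 + 28 + 37 + 31 + 32)/8 = 31.3750
Deviations from mean: 1.6250, -7.3750, -0.3750, 3.6250, -3.3750, 5.6250, -0.3750, 0.6250
Σ(x_t−x̄)(x_{t+2}−x̄) = (-0.6094) + (-26.7344) + (1.2656) + (20.3906) + (1.2656) + (3.5156) = -0.9063
Denominator Σ(x_t−x̄)² = 113.8750
r_2 = -0.9063 / 113.8750 = -0.008

-0.008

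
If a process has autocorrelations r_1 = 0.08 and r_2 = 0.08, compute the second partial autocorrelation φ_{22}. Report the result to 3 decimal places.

0.074

φ_{22} = (r_2 − r_1²) / (1 − r_1²)
r_1² = (0.08)² = 0.0064
Numerator = 0.08 − 0.0064 = 0.0736; denominator = 1 − 0.0064 = 0.9936
φ_{22} = 0.0736 / 0.9936 = 0.074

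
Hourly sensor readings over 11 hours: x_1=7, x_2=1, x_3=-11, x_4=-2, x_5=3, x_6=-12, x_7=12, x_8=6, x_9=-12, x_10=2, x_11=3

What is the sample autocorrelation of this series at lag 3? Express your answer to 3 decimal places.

Mean x̄ = (7 + 1 − 11 − 2 + 3 − 12 + 12 + 6 − 12 + 2 + 3)/11 = -0.2727
Numerator Σ_{t=1}^{8}(x_t−x̄)(x_{t+3}−x̄) = 302.6860
Denominator Σ(x_t−x̄)² = 664.1818
r_3 = 302.6860 / 664.1818 = 0.456

0.456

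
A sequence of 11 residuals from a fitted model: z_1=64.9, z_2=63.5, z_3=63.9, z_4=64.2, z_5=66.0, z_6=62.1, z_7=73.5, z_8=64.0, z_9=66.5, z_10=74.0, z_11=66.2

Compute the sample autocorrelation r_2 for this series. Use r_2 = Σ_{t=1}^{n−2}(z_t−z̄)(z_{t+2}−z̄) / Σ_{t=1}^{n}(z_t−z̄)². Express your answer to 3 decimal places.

0.064

Mean z̄ = (64.9 + 63.5 + 63.9 + 64.2 + 66.0 + 62.1 + 73.5 + 64.0 + 66.5 + 74.0 + 66.2)/11 = 66.2545
Numerator Σ_{t=1}^{9}(z_t−z̄)(z_{t+2}−z̄) = 9.8086
Denominator Σ(z_t−z̄)² = 154.1473
r_2 = 9.8086 / 154.1473 = 0.064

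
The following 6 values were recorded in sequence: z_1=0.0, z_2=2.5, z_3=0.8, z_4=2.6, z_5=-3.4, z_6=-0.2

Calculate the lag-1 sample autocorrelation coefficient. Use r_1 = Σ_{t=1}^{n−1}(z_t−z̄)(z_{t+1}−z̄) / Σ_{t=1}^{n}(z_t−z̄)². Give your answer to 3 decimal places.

-0.213

Mean z̄ = (0.0 + 2.5 + 0.8 + 2.6 − 3.4 − 0.2)/6 = 0.3833
Deviations from mean: -0.3833, 2.1167, 0.4167, 2.2167, -3.7833, -0.5833
Σ(z_t−z̄)(z_{t+1}−z̄) = (-0.8114) + (0.8819) + (0.9236) + (-8.3864) + (2.2069) = -5.1853
Denominator Σ(z_t−z̄)² = 24.3683
r_1 = -5.1853 / 24.3683 = -0.213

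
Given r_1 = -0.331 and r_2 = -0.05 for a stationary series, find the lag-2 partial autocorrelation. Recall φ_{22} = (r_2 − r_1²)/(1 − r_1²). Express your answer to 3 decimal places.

-0.179

φ_{22} = (r_2 − r_1²) / (1 − r_1²)
r_1² = (-0.331)² = 0.109561
Numerator = -0.05 − 0.1096 = -0.1596; denominator = 1 − 0.1096 = 0.8904
φ_{22} = -0.1596 / 0.8904 = -0.179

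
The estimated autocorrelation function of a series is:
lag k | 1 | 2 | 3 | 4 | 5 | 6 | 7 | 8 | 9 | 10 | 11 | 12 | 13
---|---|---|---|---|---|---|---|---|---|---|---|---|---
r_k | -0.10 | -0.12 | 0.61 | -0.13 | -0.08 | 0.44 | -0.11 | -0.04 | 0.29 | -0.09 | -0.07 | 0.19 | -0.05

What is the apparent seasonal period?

3

The largest autocorrelation is r_3 = 0.61, with weaker echoes at lags 6 (0.44), 9 (0.29) and 12 (0.19); the remaining lags stay at or below -0.04.
The dominant spike at lag 3 indicates a seasonal period of 3.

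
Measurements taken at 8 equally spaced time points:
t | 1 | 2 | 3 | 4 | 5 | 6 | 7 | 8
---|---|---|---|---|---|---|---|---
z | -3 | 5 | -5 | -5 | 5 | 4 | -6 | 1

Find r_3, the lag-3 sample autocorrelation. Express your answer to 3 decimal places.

0.339

Mean z̄ = (-3 + 5 − 5 − 5 + 5 + 4 − 6 + 1)/8 = -0.5000
Σ(z_t−z̄)(z_{t+3}−z̄) = (11.2500) + (30.2500) + (-20.2500) + (24.7500) + (8.2500) = 54.2500
Denominator Σ(z_t−z̄)² = 160.0000
r_3 = 54.2500 / 160.0000 = 0.339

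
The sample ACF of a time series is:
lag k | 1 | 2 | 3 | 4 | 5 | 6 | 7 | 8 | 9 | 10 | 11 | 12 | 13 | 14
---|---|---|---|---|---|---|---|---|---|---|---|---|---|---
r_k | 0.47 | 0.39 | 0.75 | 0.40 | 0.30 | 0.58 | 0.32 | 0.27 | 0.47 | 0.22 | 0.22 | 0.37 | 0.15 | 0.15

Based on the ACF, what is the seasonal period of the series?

3

The largest autocorrelation is r_3 = 0.75, with a weaker echo at lag 6 (0.58); the remaining lags stay at or below 0.47. The elevated value at lag 1 (0.47), dropping to 0.39 at lag 2, reflects decaying short-term dependence rather than seasonality.
The dominant spike at lag 3 indicates a seasonal period of 3.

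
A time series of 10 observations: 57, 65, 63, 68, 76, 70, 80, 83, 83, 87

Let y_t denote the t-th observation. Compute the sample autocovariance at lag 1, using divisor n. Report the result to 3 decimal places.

52.216

Mean ȳ = (57 + 65 + 63 + 68 + 76 + 70 + 80 + 83 + 83 + 87)/10 = 73.2000
Σ_{t=1}^{9}(y_t−ȳ)(y_{t+1}−ȳ) = 522.1600
γ_1 = 522.1600 / 10 = 52.216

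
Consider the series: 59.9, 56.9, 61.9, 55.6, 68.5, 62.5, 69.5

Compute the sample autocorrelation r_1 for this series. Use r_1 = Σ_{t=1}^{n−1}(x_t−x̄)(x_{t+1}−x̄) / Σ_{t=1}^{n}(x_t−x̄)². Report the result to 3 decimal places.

-0.131

Mean x̄ = (59.9 + 56.9 + 61.9 + 55.6 + 68.5 + 62.5 + 69.5)/7 = 62.1143
Numerator Σ_{t=1}^{6}(x_t−x̄)(x_{t+1}−x̄) = -22.2273
Denominator Σ(x_t−x̄)² = 170.0486
r_1 = -22.2273 / 170.0486 = -0.131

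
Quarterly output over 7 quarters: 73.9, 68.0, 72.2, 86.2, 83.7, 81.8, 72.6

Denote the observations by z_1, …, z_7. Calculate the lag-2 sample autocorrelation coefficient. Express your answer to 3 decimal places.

Mean z̄ = (73.9 + 68.0 + 72.2 + 86.2 + 83.7 + 81.8 + 72.6)/7 = 76.9143
Deviations from mean: -3.0143, -8.9143, -4.7143, 9.2857, 6.7857, 4.8857, -4.3143
Σ(z_t−z̄)(z_{t+2}−z̄) = (14.2102) + (-82.7755) + (-31.9898) + (45.3673) + (-29.2755) = -84.4633
Denominator Σ(z_t−z̄)² = 285.5286
r_2 = -84.4633 / 285.5286 = -0.296

-0.296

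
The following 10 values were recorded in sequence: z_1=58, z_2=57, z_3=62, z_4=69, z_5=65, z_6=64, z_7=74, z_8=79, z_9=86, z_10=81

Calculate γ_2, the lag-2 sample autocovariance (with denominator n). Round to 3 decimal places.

24.000

Mean z̄ = (58 + 57 + 62 + 69 + 65 + 64 + 74 + 79 + 86 + 81)/10 = 69.5000
Σ_{t=1}^{8}(z_t−z̄)(z_{t+2}−z̄) = 240.0000
γ_2 = 240.0000 / 10 = 24.000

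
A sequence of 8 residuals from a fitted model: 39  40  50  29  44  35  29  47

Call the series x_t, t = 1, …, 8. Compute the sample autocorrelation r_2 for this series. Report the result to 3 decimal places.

Mean x̄ = (39 + 40 + 50 + 29 + 44 + 35 + 29 + 47)/8 = 39.1250
Deviations from mean: -0.1250, 0.8750, 10.8750, -10.1250, 4.8750, -4.1250, -10.1250, 7.8750
Σ(x_t−x̄)(x_{t+2}−x̄) = (-1.3594) + (-8.8594) + (53.0156) + (41.7656) + (-49.3594) + (-32.4844) = 2.7188
Denominator Σ(x_t−x̄)² = 426.8750
r_2 = 2.7188 / 426.8750 = 0.006

0.006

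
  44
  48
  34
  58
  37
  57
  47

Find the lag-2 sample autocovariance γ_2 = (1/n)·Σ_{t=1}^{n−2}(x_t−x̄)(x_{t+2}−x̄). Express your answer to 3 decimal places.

Mean x̄ = (44 + 48 + 34 + 58 + 37 + 57 + 47)/7 = 46.4286
Σ_{t=1}^{5}(x_t−x̄)(x_{t+2}−x̄) = 282.4898
γ_2 = 282.4898 / 7 = 40.356

40.356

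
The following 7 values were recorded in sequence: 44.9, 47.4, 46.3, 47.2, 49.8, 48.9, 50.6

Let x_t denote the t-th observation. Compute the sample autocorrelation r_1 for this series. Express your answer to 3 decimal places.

0.277

Mean x̄ = (44.9 + 47.4 + 46.3 + 47.2 + 49.8 + 48.9 + 50.6)/7 = 47.8714
Deviations from mean: -2.9714, -0.4714, -1.5714, -0.6714, 1.9286, 1.0286, 2.7286
Σ(x_t−x̄)(x_{t+1}−x̄) = (1.4008) + (0.7408) + (1.0551) + (-1.2949) + (1.9837) + (2.8065) = 6.6920
Denominator Σ(x_t−x̄)² = 24.1943
r_1 = 6.6920 / 24.1943 = 0.277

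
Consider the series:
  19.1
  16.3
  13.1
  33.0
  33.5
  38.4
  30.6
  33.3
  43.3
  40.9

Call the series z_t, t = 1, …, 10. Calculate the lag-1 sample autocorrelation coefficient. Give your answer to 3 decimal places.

0.571

Mean z̄ = (19.1 + 16.3 + 13.1 + 33.0 + 33.5 + 38.4 + 30.6 + 33.3 + 43.3 + 40.9)/10 = 30.1500
Numerator Σ_{t=1}^{9}(z_t−z̄)(z_{t+1}−z̄) = 565.6925
Denominator Σ(z_t−z̄)² = 990.6450
r_1 = 565.6925 / 990.6450 = 0.571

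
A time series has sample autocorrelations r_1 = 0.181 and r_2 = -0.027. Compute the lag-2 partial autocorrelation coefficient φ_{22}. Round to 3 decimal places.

φ_{22} = (r_2 − r_1²) / (1 − r_1²)
r_1² = (0.181)² = 0.032761
Numerator = -0.027 − 0.0328 = -0.0598; denominator = 1 − 0.0328 = 0.9672
φ_{22} = -0.0598 / 0.9672 = -0.062

-0.062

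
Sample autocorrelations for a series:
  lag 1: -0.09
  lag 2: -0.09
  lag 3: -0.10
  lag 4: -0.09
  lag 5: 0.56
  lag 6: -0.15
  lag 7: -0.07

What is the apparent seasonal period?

The largest autocorrelation is r_5 = 0.56; the remaining lags stay at or below -0.07.
The dominant spike at lag 5 indicates a seasonal period of 5.

5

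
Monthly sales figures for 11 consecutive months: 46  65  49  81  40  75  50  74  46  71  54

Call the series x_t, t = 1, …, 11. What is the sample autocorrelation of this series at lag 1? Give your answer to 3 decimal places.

Mean x̄ = (46 + 65 + 49 + 81 + 40 + 75 + 50 + 74 + 46 + 71 + 54)/11 = 59.1818
Numerator Σ_{t=1}^{10}(x_t−x̄)(x_{t+1}−x̄) = -1773.6694
Denominator Σ(x_t−x̄)² = 2049.6364
r_1 = -1773.6694 / 2049.6364 = -0.865

-0.865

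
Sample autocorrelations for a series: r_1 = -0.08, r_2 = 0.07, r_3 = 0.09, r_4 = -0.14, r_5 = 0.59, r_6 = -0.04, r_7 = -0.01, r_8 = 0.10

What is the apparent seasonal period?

5

The largest autocorrelation is r_5 = 0.59; the remaining lags stay at or below 0.10.
The dominant spike at lag 5 indicates a seasonal period of 5.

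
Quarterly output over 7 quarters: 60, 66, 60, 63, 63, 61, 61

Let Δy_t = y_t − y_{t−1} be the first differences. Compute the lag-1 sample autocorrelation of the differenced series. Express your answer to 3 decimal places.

-0.627

First differences Δy: 6, -6, 3, 0, -2, 0
Mean of differences = 0.1667
Numerator Σ(Δy_t−Δȳ)(Δy_{t+1}−Δȳ) = -53.1944
Denominator Σ(Δy_t−Δȳ)² = 84.8333
r_1(Δy) = -53.1944 / 84.8333 = -0.627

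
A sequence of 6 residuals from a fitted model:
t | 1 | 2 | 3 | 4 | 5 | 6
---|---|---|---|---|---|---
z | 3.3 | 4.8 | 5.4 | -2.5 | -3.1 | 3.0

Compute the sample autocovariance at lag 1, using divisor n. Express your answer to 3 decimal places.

Mean z̄ = (3.3 + 4.8 + 5.4 − 2.5 − 3.1 + 3.0)/6 = 1.8167
Σ_{t=1}^{5}(z_t−z̄)(z_{t+1}−z̄) = 15.0531
γ_1 = 15.0531 / 6 = 2.509

2.509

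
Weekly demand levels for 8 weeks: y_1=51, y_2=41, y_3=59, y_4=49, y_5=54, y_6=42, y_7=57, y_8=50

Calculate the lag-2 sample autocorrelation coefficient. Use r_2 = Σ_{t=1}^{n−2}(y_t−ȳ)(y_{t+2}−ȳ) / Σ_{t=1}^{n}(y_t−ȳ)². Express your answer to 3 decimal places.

Mean ȳ = (51 + 41 + 59 + 49 + 54 + 42 + 57 + 50)/8 = 50.3750
Deviations from mean: 0.6250, -9.3750, 8.6250, -1.3750, 3.6250, -8.3750, 6.6250, -0.3750
Σ(y_t−ȳ)(y_{t+2}−ȳ) = (5.3906) + (12.8906) + (31.2656) + (11.5156) + (24.0156) + (3.1406) = 88.2188
Denominator Σ(y_t−ȳ)² = 291.8750
r_2 = 88.2188 / 291.8750 = 0.302

0.302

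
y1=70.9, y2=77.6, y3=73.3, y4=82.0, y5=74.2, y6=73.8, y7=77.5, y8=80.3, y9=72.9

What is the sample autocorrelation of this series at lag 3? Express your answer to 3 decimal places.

-0.175

Mean ȳ = (70.9 + 77.6 + 73.3 + 82.0 + 74.2 + 73.8 + 77.5 + 80.3 + 72.9)/9 = 75.8333
Σ(y_t−ȳ)(y_{t+3}−ȳ) = (-30.4222) + (-2.8856) + (5.1511) + (10.2778) + (-7.2956) + (5.9644) = -19.2100
Denominator Σ(y_t−ȳ)² = 110.0400
r_3 = -19.2100 / 110.0400 = -0.175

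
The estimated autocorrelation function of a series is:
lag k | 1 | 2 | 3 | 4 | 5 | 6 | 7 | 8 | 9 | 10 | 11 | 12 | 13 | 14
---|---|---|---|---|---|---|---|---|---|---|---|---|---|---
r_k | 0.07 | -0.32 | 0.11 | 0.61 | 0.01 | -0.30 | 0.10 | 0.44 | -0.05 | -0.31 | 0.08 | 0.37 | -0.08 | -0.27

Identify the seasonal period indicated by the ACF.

The largest autocorrelation is r_4 = 0.61, with weaker echoes at lags 8 (0.44) and 12 (0.37); the remaining lags stay at or below 0.11.
The dominant spike at lag 4 indicates a seasonal period of 4.

4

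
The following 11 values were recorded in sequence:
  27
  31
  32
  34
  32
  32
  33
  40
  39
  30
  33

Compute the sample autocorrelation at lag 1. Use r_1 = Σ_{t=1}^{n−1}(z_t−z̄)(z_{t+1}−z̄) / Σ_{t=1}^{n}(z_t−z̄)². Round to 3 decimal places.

0.268

Mean z̄ = (27 + 31 + 32 + 34 + 32 + 32 + 33 + 40 + 39 + 30 + 33)/11 = 33.0000
Numerator Σ_{t=1}^{10}(z_t−z̄)(z_{t+1}−z̄) = 37.0000
Denominator Σ(z_t−z̄)² = 138.0000
r_1 = 37.0000 / 138.0000 = 0.268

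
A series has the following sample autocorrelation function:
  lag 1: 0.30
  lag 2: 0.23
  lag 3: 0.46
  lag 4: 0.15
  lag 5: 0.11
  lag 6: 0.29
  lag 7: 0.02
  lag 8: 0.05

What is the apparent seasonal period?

The largest autocorrelation is r_3 = 0.46; the remaining lags stay at or below 0.30. The elevated value at lag 1 (0.30), dropping to 0.23 at lag 2, reflects decaying short-term dependence rather than seasonality.
The dominant spike at lag 3 indicates a seasonal period of 3.

3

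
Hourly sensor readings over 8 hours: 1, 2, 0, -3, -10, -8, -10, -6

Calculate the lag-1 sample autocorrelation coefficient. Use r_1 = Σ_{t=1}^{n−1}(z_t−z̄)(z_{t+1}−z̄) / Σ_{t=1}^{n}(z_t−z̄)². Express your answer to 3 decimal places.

0.653

Mean z̄ = (1 + 2 + 0 − 3 − 10 − 8 − 10 − 6)/8 = -4.2500
Numerator Σ_{t=1}^{7}(z_t−z̄)(z_{t+1}−z̄) = 110.6875
Denominator Σ(z_t−z̄)² = 169.5000
r_1 = 110.6875 / 169.5000 = 0.653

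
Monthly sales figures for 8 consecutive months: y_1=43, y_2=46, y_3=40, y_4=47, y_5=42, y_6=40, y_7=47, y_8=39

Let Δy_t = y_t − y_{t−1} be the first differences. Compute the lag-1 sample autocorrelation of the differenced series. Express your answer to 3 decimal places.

First differences Δy: 3, -6, 7, -5, -2, 7, -8
Mean of differences = -0.5714
Numerator Σ(Δy_t−Δȳ)(Δy_{t+1}−Δȳ) = -154.7551
Denominator Σ(Δy_t−Δȳ)² = 233.7143
r_1(Δy) = -154.7551 / 233.7143 = -0.662

-0.662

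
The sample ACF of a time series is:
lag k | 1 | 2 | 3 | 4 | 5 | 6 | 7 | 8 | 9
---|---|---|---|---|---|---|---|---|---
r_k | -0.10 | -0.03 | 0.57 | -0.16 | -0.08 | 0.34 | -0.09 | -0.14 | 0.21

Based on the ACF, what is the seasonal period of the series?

3

The largest autocorrelation is r_3 = 0.57, with weaker echoes at lags 6 (0.34) and 9 (0.21); the remaining lags stay at or below -0.03.
The dominant spike at lag 3 indicates a seasonal period of 3.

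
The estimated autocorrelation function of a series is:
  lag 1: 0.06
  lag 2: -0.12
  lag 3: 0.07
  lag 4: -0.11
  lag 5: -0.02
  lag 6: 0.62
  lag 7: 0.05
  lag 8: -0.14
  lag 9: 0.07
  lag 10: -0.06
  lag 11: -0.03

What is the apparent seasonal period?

6

The largest autocorrelation is r_6 = 0.62; the remaining lags stay at or below 0.07.
The dominant spike at lag 6 indicates a seasonal period of 6.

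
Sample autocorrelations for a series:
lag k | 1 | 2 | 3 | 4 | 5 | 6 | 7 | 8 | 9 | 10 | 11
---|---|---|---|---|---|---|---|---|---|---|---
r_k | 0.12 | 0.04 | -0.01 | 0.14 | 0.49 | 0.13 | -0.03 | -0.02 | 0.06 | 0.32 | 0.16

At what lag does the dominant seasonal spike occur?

The largest autocorrelation is r_5 = 0.49, with a weaker echo at lag 10 (0.32); the remaining lags stay at or below 0.16.
The dominant spike at lag 5 indicates a seasonal period of 5.

5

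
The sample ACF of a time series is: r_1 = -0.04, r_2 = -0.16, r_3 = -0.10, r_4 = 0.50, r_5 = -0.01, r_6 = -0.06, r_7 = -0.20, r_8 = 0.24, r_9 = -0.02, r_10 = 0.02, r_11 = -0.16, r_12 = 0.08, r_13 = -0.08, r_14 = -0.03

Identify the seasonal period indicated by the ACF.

4

The largest autocorrelation is r_4 = 0.50, with a weaker echo at lag 8 (0.24); the remaining lags stay at or below 0.08.
The dominant spike at lag 4 indicates a seasonal period of 4.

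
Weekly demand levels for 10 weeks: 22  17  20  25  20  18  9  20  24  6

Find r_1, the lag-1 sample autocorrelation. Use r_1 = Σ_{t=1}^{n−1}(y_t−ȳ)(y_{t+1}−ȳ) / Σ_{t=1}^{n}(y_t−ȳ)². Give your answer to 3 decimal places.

-0.168

Mean ȳ = (22 + 17 + 20 + 25 + 20 + 18 + 9 + 20 + 24 + 6)/10 = 18.1000
Numerator Σ_{t=1}^{9}(y_t−ȳ)(y_{t+1}−ȳ) = -56.9100
Denominator Σ(y_t−ȳ)² = 338.9000
r_1 = -56.9100 / 338.9000 = -0.168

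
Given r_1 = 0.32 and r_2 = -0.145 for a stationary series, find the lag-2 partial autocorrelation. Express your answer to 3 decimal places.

-0.276

φ_{22} = (r_2 − r_1²) / (1 − r_1²)
r_1² = (0.32)² = 0.1024
Numerator = -0.145 − 0.1024 = -0.2474; denominator = 1 − 0.1024 = 0.8976
φ_{22} = -0.2474 / 0.8976 = -0.276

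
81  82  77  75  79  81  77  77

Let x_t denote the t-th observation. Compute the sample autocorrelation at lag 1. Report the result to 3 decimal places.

0.153

Mean x̄ = (81 + 82 + 77 + 75 + 79 + 81 + 77 + 77)/8 = 78.6250
Deviations from mean: 2.3750, 3.3750, -1.6250, -3.6250, 0.3750, 2.3750, -1.6250, -1.6250
Σ(x_t−x̄)(x_{t+1}−x̄) = (8.0156) + (-5.4844) + (5.8906) + (-1.3594) + (0.8906) + (-3.8594) + (2.6406) = 6.7344
Denominator Σ(x_t−x̄)² = 43.8750
r_1 = 6.7344 / 43.8750 = 0.153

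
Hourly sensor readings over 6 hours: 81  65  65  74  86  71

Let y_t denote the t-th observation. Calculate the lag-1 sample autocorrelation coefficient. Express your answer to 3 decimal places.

-0.055

Mean ȳ = (81 + 65 + 65 + 74 + 86 + 71)/6 = 73.6667
Σ(y_t−ȳ)(y_{t+1}−ȳ) = (-63.5556) + (75.1111) + (-2.8889) + (4.1111) + (-32.8889) = -20.1111
Denominator Σ(y_t−ȳ)² = 363.3333
r_1 = -20.1111 / 363.3333 = -0.055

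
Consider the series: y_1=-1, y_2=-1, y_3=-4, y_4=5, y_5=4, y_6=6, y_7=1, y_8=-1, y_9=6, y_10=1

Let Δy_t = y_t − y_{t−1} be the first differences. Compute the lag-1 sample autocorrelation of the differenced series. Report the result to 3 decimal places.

-0.449

First differences Δy: 0, -3, 9, -1, 2, -5, -2, 7, -5
Mean of differences = 0.2222
Numerator Σ(Δy_t−Δȳ)(Δy_{t+1}−Δȳ) = -88.6049
Denominator Σ(Δy_t−Δȳ)² = 197.5556
r_1(Δy) = -88.6049 / 197.5556 = -0.449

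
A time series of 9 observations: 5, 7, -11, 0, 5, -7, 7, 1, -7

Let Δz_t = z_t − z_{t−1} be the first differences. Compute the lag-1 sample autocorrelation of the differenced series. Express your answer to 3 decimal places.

First differences Δz: 2, -18, 11, 5, -12, 14, -6, -8
Mean of differences = -1.5000
Numerator Σ(Δz_t−Δz̄)(Δz_{t+1}−Δz̄) = -454.2500
Denominator Σ(Δz_t−Δz̄)² = 896.0000
r_1(Δz) = -454.2500 / 896.0000 = -0.507

-0.507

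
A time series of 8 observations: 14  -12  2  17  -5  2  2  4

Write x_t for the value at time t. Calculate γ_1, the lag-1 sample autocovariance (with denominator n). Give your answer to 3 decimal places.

Mean x̄ = (14 − 12 + 2 + 17 − 5 + 2 + 2 + 4)/8 = 3.0000
Σ_{t=1}^{7}(x_t−x̄)(x_{t+1}−x̄) = -268.0000
γ_1 = -268.0000 / 8 = -33.500

-33.500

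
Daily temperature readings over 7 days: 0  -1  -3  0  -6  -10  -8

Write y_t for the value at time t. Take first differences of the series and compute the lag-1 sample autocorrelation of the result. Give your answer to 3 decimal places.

First differences Δy: -1, -2, 3, -6, -4, 2
Mean of differences = -1.3333
Numerator Σ(Δy_t−Δȳ)(Δy_{t+1}−Δȳ) = -19.7778
Denominator Σ(Δy_t−Δȳ)² = 59.3333
r_1(Δy) = -19.7778 / 59.3333 = -0.333

-0.333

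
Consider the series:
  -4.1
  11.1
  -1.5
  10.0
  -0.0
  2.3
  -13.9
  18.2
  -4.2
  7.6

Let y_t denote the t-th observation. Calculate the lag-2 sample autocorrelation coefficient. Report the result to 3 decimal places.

0.418

Mean ȳ = (-4.1 + 11.1 − 1.5 + 10.0 − 0.0 + 2.3 − 13.9 + 18.2 − 4.2 + 7.6)/10 = 2.5500
Numerator Σ_{t=1}^{8}(y_t−ȳ)(y_{t+2}−ȳ) = 327.2000
Denominator Σ(y_t−ȳ)² = 782.3850
r_2 = 327.2000 / 782.3850 = 0.418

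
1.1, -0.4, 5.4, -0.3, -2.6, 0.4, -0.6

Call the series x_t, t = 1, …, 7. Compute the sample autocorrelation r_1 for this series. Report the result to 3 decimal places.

-0.163

Mean x̄ = (1.1 − 0.4 + 5.4 − 0.3 − 2.6 + 0.4 − 0.6)/7 = 0.4286
Deviations from mean: 0.6714, -0.8286, 4.9714, -0.7286, -3.0286, -0.0286, -1.0286
Numerator Σ_{t=1}^{6}(x_t−x̄)(x_{t+1}−x̄) = -5.9751
Denominator Σ(x_t−x̄)² = 36.6143
r_1 = -5.9751 / 36.6143 = -0.163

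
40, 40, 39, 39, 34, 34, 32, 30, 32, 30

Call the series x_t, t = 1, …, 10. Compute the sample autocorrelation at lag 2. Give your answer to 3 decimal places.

0.487

Mean x̄ = (40 + 40 + 39 + 39 + 34 + 34 + 32 + 30 + 32 + 30)/10 = 35.0000
Numerator Σ_{t=1}^{8}(x_t−x̄)(x_{t+2}−x̄) = 74.0000
Denominator Σ(x_t−x̄)² = 152.0000
r_2 = 74.0000 / 152.0000 = 0.487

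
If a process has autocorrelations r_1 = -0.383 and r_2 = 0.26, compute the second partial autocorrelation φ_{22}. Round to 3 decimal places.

0.133

φ_{22} = (r_2 − r_1²) / (1 − r_1²)
r_1² = (-0.383)² = 0.146689
Numerator = 0.26 − 0.1467 = 0.1133; denominator = 1 − 0.1467 = 0.8533
φ_{22} = 0.1133 / 0.8533 = 0.133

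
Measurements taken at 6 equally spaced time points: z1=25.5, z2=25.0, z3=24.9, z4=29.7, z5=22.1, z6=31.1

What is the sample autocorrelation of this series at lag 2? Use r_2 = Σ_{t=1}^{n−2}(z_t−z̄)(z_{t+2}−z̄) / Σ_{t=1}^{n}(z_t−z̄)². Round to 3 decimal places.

Mean z̄ = (25.5 + 25.0 + 24.9 + 29.7 + 22.1 + 31.1)/6 = 26.3833
Deviations from mean: -0.8833, -1.3833, -1.4833, 3.3167, -4.2833, 4.7167
Σ(z_t−z̄)(z_{t+2}−z̄) = (1.3103) + (-4.5881) + (6.3536) + (15.6436) = 18.7194
Denominator Σ(z_t−z̄)² = 56.4883
r_2 = 18.7194 / 56.4883 = 0.331

0.331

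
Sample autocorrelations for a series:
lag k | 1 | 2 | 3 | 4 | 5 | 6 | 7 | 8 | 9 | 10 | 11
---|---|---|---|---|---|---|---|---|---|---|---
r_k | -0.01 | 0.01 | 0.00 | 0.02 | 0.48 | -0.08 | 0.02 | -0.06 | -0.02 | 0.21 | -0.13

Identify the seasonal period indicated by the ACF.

The largest autocorrelation is r_5 = 0.48, with a weaker echo at lag 10 (0.21); the remaining lags stay at or below 0.02.
The dominant spike at lag 5 indicates a seasonal period of 5.

5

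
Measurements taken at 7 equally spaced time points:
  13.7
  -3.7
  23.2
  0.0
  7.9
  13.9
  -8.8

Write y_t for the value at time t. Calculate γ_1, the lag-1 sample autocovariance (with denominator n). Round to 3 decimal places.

-66.454

Mean ȳ = (13.7 − 3.7 + 23.2 + 0.0 + 7.9 + 13.9 − 8.8)/7 = 6.6000
Σ_{t=1}^{6}(y_t−ȳ)(y_{t+1}−ȳ) = -465.1800
γ_1 = -465.1800 / 7 = -66.454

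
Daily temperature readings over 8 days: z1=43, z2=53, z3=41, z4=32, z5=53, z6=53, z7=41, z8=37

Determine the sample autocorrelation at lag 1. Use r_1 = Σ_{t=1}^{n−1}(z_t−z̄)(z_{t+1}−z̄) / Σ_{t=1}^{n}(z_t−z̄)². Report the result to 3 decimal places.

Mean z̄ = (43 + 53 + 41 + 32 + 53 + 53 + 41 + 37)/8 = 44.1250
Deviations from mean: -1.1250, 8.8750, -3.1250, -12.1250, 8.8750, 8.8750, -3.1250, -7.1250
Σ(z_t−z̄)(z_{t+1}−z̄) = (-9.9844) + (-27.7344) + (37.8906) + (-107.6094) + (78.7656) + (-27.7344) + (22.2656) = -34.1406
Denominator Σ(z_t−z̄)² = 454.8750
r_1 = -34.1406 / 454.8750 = -0.075

-0.075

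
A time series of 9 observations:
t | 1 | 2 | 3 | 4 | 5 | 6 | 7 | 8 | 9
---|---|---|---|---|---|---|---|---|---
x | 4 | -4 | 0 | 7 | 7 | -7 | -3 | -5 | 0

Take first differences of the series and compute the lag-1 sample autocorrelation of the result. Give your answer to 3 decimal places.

First differences Δx: -8, 4, 7, 0, -14, 4, -2, 5
Mean of differences = -0.5000
Numerator Σ(Δx_t−Δx̄)(Δx_{t+1}−Δx̄) = -78.7500
Denominator Σ(Δx_t−Δx̄)² = 368.0000
r_1(Δx) = -78.7500 / 368.0000 = -0.214

-0.214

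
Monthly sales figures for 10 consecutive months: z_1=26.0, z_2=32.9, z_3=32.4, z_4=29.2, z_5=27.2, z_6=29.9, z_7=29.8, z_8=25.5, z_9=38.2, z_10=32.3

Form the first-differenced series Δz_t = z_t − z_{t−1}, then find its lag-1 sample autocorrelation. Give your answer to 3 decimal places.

-0.481

First differences Δz: 6.9, -0.5, -3.2, -2.0, 2.7, -0.1, -4.3, 12.7, -5.9
Mean of differences = 0.7000
Numerator Σ(Δz_t−Δz̄)(Δz_{t+1}−Δz̄) = -134.4300
Denominator Σ(Δz_t−Δz̄)² = 279.5800
r_1(Δz) = -134.4300 / 279.5800 = -0.481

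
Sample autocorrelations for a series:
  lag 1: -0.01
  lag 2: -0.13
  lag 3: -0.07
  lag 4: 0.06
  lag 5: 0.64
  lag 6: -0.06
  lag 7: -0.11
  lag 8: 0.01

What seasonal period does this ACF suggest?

5

The largest autocorrelation is r_5 = 0.64; the remaining lags stay at or below 0.06.
The dominant spike at lag 5 indicates a seasonal period of 5.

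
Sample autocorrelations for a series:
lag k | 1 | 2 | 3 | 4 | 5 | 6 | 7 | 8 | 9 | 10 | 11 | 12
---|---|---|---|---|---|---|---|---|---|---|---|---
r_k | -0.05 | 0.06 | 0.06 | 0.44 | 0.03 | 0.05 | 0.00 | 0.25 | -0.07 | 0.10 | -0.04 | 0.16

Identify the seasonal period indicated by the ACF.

4

The largest autocorrelation is r_4 = 0.44, with weaker echoes at lags 8 (0.25) and 12 (0.16); the remaining lags stay at or below 0.10.
The dominant spike at lag 4 indicates a seasonal period of 4.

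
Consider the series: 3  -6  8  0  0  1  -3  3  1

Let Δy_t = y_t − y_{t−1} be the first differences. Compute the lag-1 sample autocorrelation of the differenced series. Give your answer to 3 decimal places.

-0.694

First differences Δy: -9, 14, -8, 0, 1, -4, 6, -2
Mean of differences = -0.2500
Numerator Σ(Δy_t−Δȳ)(Δy_{t+1}−Δȳ) = -275.8125
Denominator Σ(Δy_t−Δȳ)² = 397.5000
r_1(Δy) = -275.8125 / 397.5000 = -0.694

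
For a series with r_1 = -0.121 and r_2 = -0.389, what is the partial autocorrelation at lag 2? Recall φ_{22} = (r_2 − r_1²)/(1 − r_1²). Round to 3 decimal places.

φ_{22} = (r_2 − r_1²) / (1 − r_1²)
r_1² = (-0.121)² = 0.014641
Numerator = -0.389 − 0.0146 = -0.4036; denominator = 1 − 0.0146 = 0.9854
φ_{22} = -0.4036 / 0.9854 = -0.410

-0.410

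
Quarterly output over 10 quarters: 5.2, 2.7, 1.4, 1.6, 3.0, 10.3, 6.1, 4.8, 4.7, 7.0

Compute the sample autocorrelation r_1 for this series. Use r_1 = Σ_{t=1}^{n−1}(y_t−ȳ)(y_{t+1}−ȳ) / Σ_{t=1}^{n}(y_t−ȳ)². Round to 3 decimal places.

Mean ȳ = (5.2 + 2.7 + 1.4 + 1.6 + 3.0 + 10.3 + 6.1 + 4.8 + 4.7 + 7.0)/10 = 4.6800
Numerator Σ_{t=1}^{9}(y_t−ȳ)(y_{t+1}−ȳ) = 19.4996
Denominator Σ(y_t−ȳ)² = 66.2560
r_1 = 19.4996 / 66.2560 = 0.294

0.294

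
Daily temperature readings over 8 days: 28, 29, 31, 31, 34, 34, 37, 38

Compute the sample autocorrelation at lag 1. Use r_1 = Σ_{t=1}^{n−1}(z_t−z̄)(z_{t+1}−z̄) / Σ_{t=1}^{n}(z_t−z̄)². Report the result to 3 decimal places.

Mean z̄ = (28 + 29 + 31 + 31 + 34 + 34 + 37 + 38)/8 = 32.7500
Deviations from mean: -4.7500, -3.7500, -1.7500, -1.7500, 1.2500, 1.2500, 4.2500, 5.2500
Σ(z_t−z̄)(z_{t+1}−z̄) = (17.8125) + (6.5625) + (3.0625) + (-2.1875) + (1.5625) + (5.3125) + (22.3125) = 54.4375
Denominator Σ(z_t−z̄)² = 91.5000
r_1 = 54.4375 / 91.5000 = 0.595

0.595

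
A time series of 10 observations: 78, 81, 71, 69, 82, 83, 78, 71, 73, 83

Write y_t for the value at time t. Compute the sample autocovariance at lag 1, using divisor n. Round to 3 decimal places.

Mean ȳ = (78 + 81 + 71 + 69 + 82 + 83 + 78 + 71 + 73 + 83)/10 = 76.9000
Σ_{t=1}^{9}(y_t−ȳ)(y_{t+1}−ȳ) = 17.1900
γ_1 = 17.1900 / 10 = 1.719

1.719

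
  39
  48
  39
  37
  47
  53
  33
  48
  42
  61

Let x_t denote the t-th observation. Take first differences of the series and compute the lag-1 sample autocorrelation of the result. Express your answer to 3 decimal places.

First differences Δx: 9, -9, -2, 10, 6, -20, 15, -6, 19
Mean of differences = 2.4444
Numerator Σ(Δx_t−Δx̄)(Δx_{t+1}−Δx̄) = -638.3086
Denominator Σ(Δx_t−Δx̄)² = 1270.2222
r_1(Δx) = -638.3086 / 1270.2222 = -0.503

-0.503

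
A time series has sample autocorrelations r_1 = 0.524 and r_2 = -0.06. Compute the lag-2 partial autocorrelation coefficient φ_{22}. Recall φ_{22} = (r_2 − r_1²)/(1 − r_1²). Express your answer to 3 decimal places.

-0.461

φ_{22} = (r_2 − r_1²) / (1 − r_1²)
r_1² = (0.524)² = 0.274576
Numerator = -0.06 − 0.2746 = -0.3346; denominator = 1 − 0.2746 = 0.7254
φ_{22} = -0.3346 / 0.7254 = -0.461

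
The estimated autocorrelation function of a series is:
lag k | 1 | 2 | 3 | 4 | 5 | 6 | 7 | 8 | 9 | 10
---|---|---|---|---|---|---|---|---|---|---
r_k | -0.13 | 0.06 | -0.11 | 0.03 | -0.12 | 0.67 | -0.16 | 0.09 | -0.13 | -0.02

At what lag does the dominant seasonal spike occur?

The largest autocorrelation is r_6 = 0.67; the remaining lags stay at or below 0.09.
The dominant spike at lag 6 indicates a seasonal period of 6.

6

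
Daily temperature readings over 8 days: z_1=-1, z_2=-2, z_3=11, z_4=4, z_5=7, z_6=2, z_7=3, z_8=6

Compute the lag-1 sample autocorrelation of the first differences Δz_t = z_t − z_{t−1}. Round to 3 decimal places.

First differences Δz: -1, 13, -7, 3, -5, 1, 3
Mean of differences = 1.0000
Numerator Σ(Δz_t−Δz̄)(Δz_{t+1}−Δz̄) = -148.0000
Denominator Σ(Δz_t−Δz̄)² = 256.0000
r_1(Δz) = -148.0000 / 256.0000 = -0.578

-0.578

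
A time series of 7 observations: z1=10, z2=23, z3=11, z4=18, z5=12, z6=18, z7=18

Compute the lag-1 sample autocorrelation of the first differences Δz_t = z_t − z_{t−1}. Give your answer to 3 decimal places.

First differences Δz: 13, -12, 7, -6, 6, 0
Mean of differences = 1.3333
Numerator Σ(Δz_t−Δz̄)(Δz_{t+1}−Δz̄) = -313.1111
Denominator Σ(Δz_t−Δz̄)² = 423.3333
r_1(Δz) = -313.1111 / 423.3333 = -0.740

-0.740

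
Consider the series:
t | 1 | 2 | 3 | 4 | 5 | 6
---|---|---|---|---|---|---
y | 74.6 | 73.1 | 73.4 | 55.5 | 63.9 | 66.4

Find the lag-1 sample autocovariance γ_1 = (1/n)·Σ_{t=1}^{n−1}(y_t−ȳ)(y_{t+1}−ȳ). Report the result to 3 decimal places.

Mean ȳ = (74.6 + 73.1 + 73.4 + 55.5 + 63.9 + 66.4)/6 = 67.8167
Σ_{t=1}^{5}(y_t−ȳ)(y_{t+1}−ȳ) = 50.3581
γ_1 = 50.3581 / 6 = 8.393

8.393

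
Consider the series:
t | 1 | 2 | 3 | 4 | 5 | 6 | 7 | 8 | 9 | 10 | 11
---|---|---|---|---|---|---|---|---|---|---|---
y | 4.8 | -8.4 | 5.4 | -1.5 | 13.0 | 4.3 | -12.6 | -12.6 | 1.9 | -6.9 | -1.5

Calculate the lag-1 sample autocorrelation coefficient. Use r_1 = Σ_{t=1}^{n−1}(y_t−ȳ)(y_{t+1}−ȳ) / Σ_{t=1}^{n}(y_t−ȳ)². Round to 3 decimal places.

Mean ȳ = (4.8 − 8.4 + 5.4 − 1.5 + 13.0 + 4.3 − 12.6 − 12.6 + 1.9 − 6.9 − 1.5)/11 = -1.2818
Numerator Σ_{t=1}^{10}(y_t−ȳ)(y_{t+1}−ȳ) = -3.4467
Denominator Σ(y_t−ȳ)² = 665.4164
r_1 = -3.4467 / 665.4164 = -0.005

-0.005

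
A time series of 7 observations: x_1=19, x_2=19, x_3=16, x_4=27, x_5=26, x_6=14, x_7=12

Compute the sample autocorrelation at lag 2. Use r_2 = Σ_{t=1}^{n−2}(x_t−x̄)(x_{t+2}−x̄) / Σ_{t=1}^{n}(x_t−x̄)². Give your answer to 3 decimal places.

-0.561

Mean x̄ = (19 + 19 + 16 + 27 + 26 + 14 + 12)/7 = 19.0000
Deviations from mean: 0.0000, 0.0000, -3.0000, 8.0000, 7.0000, -5.0000, -7.0000
Σ(x_t−x̄)(x_{t+2}−x̄) = (0.0000) + (0.0000) + (-21.0000) + (-40.0000) + (-49.0000) = -110.0000
Denominator Σ(x_t−x̄)² = 196.0000
r_2 = -110.0000 / 196.0000 = -0.561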